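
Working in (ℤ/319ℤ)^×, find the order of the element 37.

By Lagrange's theorem, ord_319(37) divides φ(319) = φ(11·29) = (11−1)·(29−1) = 10·28 = 280 = 2^3 · 5 · 7.
Divisors of 280: 1, 2, 4, 5, 7, 8, 10, 14, 20, 28, 35, 40, 56, 70, 140, 280.
Check 37^d mod 319 for each divisor in increasing order:
37^1 ≡ 37
37^2 ≡ 93
37^4 ≡ 36
37^5 ≡ 56
37^7 ≡ 104
37^8 ≡ 20
37^10 ≡ 265
37^14 ≡ 289
37^20 ≡ 45
37^28 ≡ 262
37^35 ≡ 133
37^40 ≡ 111
37^56 ≡ 59
37^70 ≡ 144
37^140 ≡ 1
Hence ord(37) = 140.

140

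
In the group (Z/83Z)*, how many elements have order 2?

φ(83) = 83 − 1 = 82 = 2 · 41.
In a cyclic group of order 82, there are φ(d) elements of order d for each divisor d of 82, and zero for non-divisors.
2 | 82, and φ(2) = 2 − 1 = 1.

1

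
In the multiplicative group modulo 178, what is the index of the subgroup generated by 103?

1

Since 103 ∈ (Z/178Z)^×, its order divides φ(178) = φ(2)·φ(89) = 1·88 = 88 = 2^3 · 11.
Divisors of 88: 1, 2, 4, 8, 11, 22, 44, 88.
Check 103^d mod 178 for each divisor in increasing order:
103^1 ≡ 103 (mod 178)
103^2 ≡ 107 (mod 178)
103^4 ≡ 57 (mod 178)
103^8 ≡ 45 (mod 178)
103^11 ≡ 37 (mod 178)
103^22 ≡ 123 (mod 178)
103^44 ≡ 177 (mod 178)
103^88 ≡ 1 (mod 178) ✓
The order of 103 is 88, so the subgroup it generates has 88 elements.
The index is φ(178) / ord(103) = 88 / 88 = 1.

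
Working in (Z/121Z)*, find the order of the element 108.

ord(108) | φ(121) = φ(11^2) = 11·(11−1) = 110 = 2 · 5 · 11.
Divisors of 110: 1, 2, 5, 10, 11, 22, 55, 110.
Check 108^d mod 121 for each divisor in increasing order:
108^1 ≡ 108
108^2 ≡ 48
108^5 ≡ 56
108^10 ≡ 111
108^11 ≡ 9
108^22 ≡ 81
108^55 ≡ 1
Hence ord(108) = 55.

55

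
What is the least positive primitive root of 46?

5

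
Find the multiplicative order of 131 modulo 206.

51

The order of 131 must divide φ(206) = φ(2)·φ(103) = 1·102 = 102 = 2 · 3 · 17.
Divisors of 102: 1, 2, 3, 6, 17, 34, 51, 102.
Evaluate successive powers at the divisors of 102:
131^1 ≡ 131
131^2 ≡ 63
131^3 ≡ 13
131^6 ≡ 169
131^17 ≡ 159
131^34 ≡ 149
131^51 ≡ 1
The smallest such exponent is 51, so the order of 131 is 51.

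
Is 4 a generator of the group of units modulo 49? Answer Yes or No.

φ(49) = φ(7^2) = 7·(7−1) = 42 = 2 · 3 · 7.
Test 4^(42/q) mod 49 for each prime factor q of 42:
4^21 ≡ 1 (mod 49)  [q = 2: ≡ 1 ✗]
4^14 ≡ 30 (mod 49)  [q = 3: ≢ 1 ✓]
4^6 ≡ 29 (mod 49)  [q = 7: ≢ 1 ✓]
4^21 ≡ 1 shows ord(4) | 21, strictly less than φ(49); not a primitive root.

No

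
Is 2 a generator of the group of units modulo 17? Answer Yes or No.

φ(17) = 17 − 1 = 16 = 2^4.
Test 2^(16/q) mod 17 for each prime factor q of 16:
2^8 ≡ 1 (mod 17)  [q = 2: ≡ 1 ✗]
Since 2^8 ≡ 1, the order of 2 divides 8 < 16, so 2 is not a primitive root.

No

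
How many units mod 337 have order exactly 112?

φ(337) = 337 − 1 = 336 = 2^4 · 3 · 7.
In a cyclic group of order 336, there are φ(d) elements of order d for each divisor d of 336, and zero for non-divisors.
112 = 2^4 · 7 divides 336, and φ(112) = 48.

48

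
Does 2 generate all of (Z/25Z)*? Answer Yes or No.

φ(25) = φ(5^2) = 5·(5−1) = 20 = 2^2 · 5.
An element g generates (Z/25Z)^× iff g^(20/q) ≢ 1 (mod 25) for each prime q ∈ {2, 5}.
2^10 ≡ 24 (mod 25)  [q = 2: ≢ 1 ✓]
2^4 ≡ 16 (mod 25)  [q = 5: ≢ 1 ✓]
None equal 1, so ord_25(2) = 20: 2 is a primitive root.

Yes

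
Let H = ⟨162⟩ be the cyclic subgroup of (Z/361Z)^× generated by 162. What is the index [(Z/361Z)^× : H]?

1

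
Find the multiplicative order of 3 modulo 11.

5

Since 3 ∈ (Z/11Z)^×, its order divides φ(11) = 11 − 1 = 10 = 2 · 5.
Divisors of 10: 1, 2, 5, 10.
Evaluate successive powers at the divisors of 10:
3^1 ≡ 3
3^2 ≡ 9
3^5 ≡ 1
The smallest such exponent is 5, so the order of 3 is 5.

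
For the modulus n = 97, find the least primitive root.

φ(97) = 97 − 1 = 96 = 2^5 · 3.
Test candidates g = 2, 3, … against the prime factors q ∈ {2, 3} of φ(97): g is a generator iff g^(96/q) ≢ 1 for every such q.
g = 2: 2^48 ≡ 1 — hits 1, so not a primitive root.
g = 3: 3^48 ≡ 1 — hits 1, so not a primitive root.
g = 4: 4^48 ≡ 1 — hits 1, so not a primitive root.
g = 5: 5^48 ≡ 96; 5^32 ≡ 35 — none is 1, so 5 is a primitive root.
The smallest primitive root modulo 97 is 5.

5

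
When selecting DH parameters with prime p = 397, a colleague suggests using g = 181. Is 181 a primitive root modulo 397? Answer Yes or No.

φ(397) = 397 − 1 = 396 = 2^2 · 3^2 · 11.
It suffices to check that the order of 181 is not a proper divisor of 396: compute 181^(396/q) for q ∈ {2, 3, 11}.
181^198 ≡ 396 (mod 397)  [q = 2: ≢ 1 ✓]
181^132 ≡ 1 (mod 397)  [q = 3: ≡ 1 ✗]
181^36 ≡ 256 (mod 397)  [q = 11: ≢ 1 ✓]
181^132 ≡ 1 shows ord(181) | 132, strictly less than φ(397); not a primitive root.

No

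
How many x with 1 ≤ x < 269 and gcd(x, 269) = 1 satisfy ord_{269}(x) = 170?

φ(269) = 269 − 1 = 268 = 2^2 · 67.
Since (Z/269Z)^× is cyclic of order 268, the number of elements of order d is φ(d) when d | 268 and 0 otherwise.
170 does not divide 268, so no element of (Z/269Z)^× has order 170.

0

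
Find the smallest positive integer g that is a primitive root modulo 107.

2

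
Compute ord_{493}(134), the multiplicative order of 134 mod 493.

By Lagrange's theorem, ord_493(134) divides φ(493) = φ(17·29) = (17−1)·(29−1) = 16·28 = 448 = 2^6 · 7.
Divisors of 448: 1, 2, 4, 7, 8, 14, 16, 28, 32, 56, 64, 112, 224, 448.
Test each divisor d:
134^1 ≡ 134 (mod 493)
134^2 ≡ 208 (mod 493)
134^4 ≡ 373 (mod 493)
134^7 ≡ 365 (mod 493)
134^8 ≡ 103 (mod 493)
134^14 ≡ 115 (mod 493)
134^16 ≡ 256 (mod 493)
134^28 ≡ 407 (mod 493)
134^32 ≡ 460 (mod 493)
134^56 ≡ 1 (mod 493) ✓
So ord_493(134) = 56.

56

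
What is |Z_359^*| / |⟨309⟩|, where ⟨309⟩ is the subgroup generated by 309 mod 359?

Since 309 ∈ (Z/359Z)^×, its order divides φ(359) = 359 − 1 = 358 = 2 · 179.
Divisors of 358: 1, 2, 179, 358.
Check 309^d mod 359 for each divisor in increasing order:
309^1 ≡ 309 (mod 359)
309^2 ≡ 346 (mod 359)
309^179 ≡ 358 (mod 359)
309^358 ≡ 1 (mod 359) ✓
Thus |⟨309⟩| = ord(309) = 358.
The index is φ(359) / ord(309) = 358 / 358 = 1.

1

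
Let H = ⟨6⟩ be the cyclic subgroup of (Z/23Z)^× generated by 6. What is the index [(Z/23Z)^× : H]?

The order of 6 must divide φ(23) = 23 − 1 = 22 = 2 · 11.
Divisors of 22: 1, 2, 11, 22.
Compute 6^d (mod 23) for the divisors d until we hit 1:
6^1 ≡ 6 (mod 23)
6^2 ≡ 13 (mod 23)
6^11 ≡ 1 (mod 23) ✓
So ord_23(6) = 11, hence |⟨6⟩| = 11.
Index = |(Z/23Z)^×| / |⟨6⟩| = 22 / 11 = 2.

2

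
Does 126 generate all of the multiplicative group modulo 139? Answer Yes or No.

Yes

φ(139) = 139 − 1 = 138 = 2 · 3 · 23.
It suffices to check that the order of 126 is not a proper divisor of 138: compute 126^(138/q) for q ∈ {2, 3, 23}.
126^69 ≡ 138 (mod 139)  [q = 2: ≢ 1 ✓]
126^46 ≡ 96 (mod 139)  [q = 3: ≢ 1 ✓]
126^6 ≡ 34 (mod 139)  [q = 23: ≢ 1 ✓]
All checks pass, so 126 has order 138 and is a primitive root modulo 139.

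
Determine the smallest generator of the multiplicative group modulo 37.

φ(37) = 37 − 1 = 36 = 2^2 · 3^2.
Test candidates g = 2, 3, … against the prime factors q ∈ {2, 3} of φ(37): g is a generator iff g^(36/q) ≢ 1 for every such q.
g = 2: 2^18 ≡ 36; 2^12 ≡ 26 — none is 1, so 2 is a primitive root.
The smallest primitive root modulo 37 is 2.

2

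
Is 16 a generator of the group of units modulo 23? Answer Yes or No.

No

φ(23) = 23 − 1 = 22 = 2 · 11.
It suffices to check that the order of 16 is not a proper divisor of 22: compute 16^(22/q) for q ∈ {2, 11}.
16^11 ≡ 1 (mod 23)  [q = 2: ≡ 1 ✗]
16^2 ≡ 3 (mod 23)  [q = 11: ≢ 1 ✓]
Since 16^11 ≡ 1, the order of 16 divides 11 < 22, so 16 is not a primitive root.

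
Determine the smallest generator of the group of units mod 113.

φ(113) = 113 − 1 = 112 = 2^4 · 7.
Test candidates g = 2, 3, … against the prime factors q ∈ {2, 7} of φ(113): g is a generator iff g^(112/q) ≢ 1 for every such q.
g = 2: 2^56 ≡ 1 — hits 1, so not a primitive root.
g = 3: 3^56 ≡ 112; 3^16 ≡ 49 — none is 1, so 3 is a primitive root.
Hence the least primitive root of 113 is 3.

3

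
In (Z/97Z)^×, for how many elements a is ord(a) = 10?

0

φ(97) = 97 − 1 = 96 = 2^5 · 3.
In a cyclic group of order 96, there are φ(d) elements of order d for each divisor d of 96, and zero for non-divisors.
10 does not divide 96, so no element of (Z/97Z)^× has order 10.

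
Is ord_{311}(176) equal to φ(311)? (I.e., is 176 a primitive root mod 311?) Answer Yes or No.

Yes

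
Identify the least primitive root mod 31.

3

φ(31) = 31 − 1 = 30 = 2 · 3 · 5.
g is a primitive root iff g^(30/q) ≢ 1 (mod 31) for each prime q ∈ {2, 3, 5}.
g = 2: 2^15 ≡ 1 — hits 1, so not a primitive root.
g = 3: 3^15 ≡ 30; 3^10 ≡ 25; 3^6 ≡ 16 — none is 1, so 3 is a primitive root.
The smallest primitive root modulo 31 is 3.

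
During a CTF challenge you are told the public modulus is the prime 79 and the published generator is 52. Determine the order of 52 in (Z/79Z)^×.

The order of 52 must divide φ(79) = 79 − 1 = 78 = 2 · 3 · 13.
Divisors of 78: 1, 2, 3, 6, 13, 26, 39, 78.
Evaluate successive powers at the divisors of 78:
52^1 ≡ 52 (mod 79)
52^2 ≡ 18 (mod 79)
52^3 ≡ 67 (mod 79)
52^6 ≡ 65 (mod 79)
52^13 ≡ 1 (mod 79) ✓
The smallest such exponent is 13, so the order of 52 is 13.

13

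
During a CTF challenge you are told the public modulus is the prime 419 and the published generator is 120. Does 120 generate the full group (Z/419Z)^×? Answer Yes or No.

φ(419) = 419 − 1 = 418 = 2 · 11 · 19.
An element g generates (Z/419Z)^× iff g^(418/q) ≢ 1 (mod 419) for each prime q ∈ {2, 11, 19}.
120^209 ≡ 418 (mod 419)  [q = 2: ≢ 1 ✓]
120^38 ≡ 334 (mod 419)  [q = 11: ≢ 1 ✓]
120^22 ≡ 208 (mod 419)  [q = 19: ≢ 1 ✓]
None equal 1, so ord_419(120) = 418: 120 is a primitive root.

Yes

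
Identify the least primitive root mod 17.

3

φ(17) = 17 − 1 = 16 = 2^4.
g is a primitive root iff g^(16/q) ≢ 1 (mod 17) for each prime q ∈ {2}.
g = 2: 2^8 ≡ 1 — hits 1, so not a primitive root.
g = 3: 3^8 ≡ 16 — none is 1, so 3 is a primitive root.
So 3 is the smallest generator of (Z/17Z)^×.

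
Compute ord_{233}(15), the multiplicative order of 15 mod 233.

By Lagrange's theorem, ord_233(15) divides φ(233) = 233 − 1 = 232 = 2^3 · 29.
Divisors of 232: 1, 2, 4, 8, 29, 58, 116, 232.
Test each divisor d:
15^1 ≡ 15
15^2 ≡ 225
15^4 ≡ 64
15^8 ≡ 135
15^29 ≡ 89
15^58 ≡ 232
15^116 ≡ 1
Therefore the multiplicative order of 15 modulo 233 is 116.

116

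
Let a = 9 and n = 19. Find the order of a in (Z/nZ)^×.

9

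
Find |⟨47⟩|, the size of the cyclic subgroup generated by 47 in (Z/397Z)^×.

By Lagrange's theorem, ord_397(47) divides φ(397) = 397 − 1 = 396 = 2^2 · 3^2 · 11.
Divisors of 396: 1, 2, 3, 4, 6, 9, 11, 12, 18, 22, 33, 36, 44, 66, 99, 132, 198, 396.
Test each divisor d:
47^1 ≡ 47 (mod 397)
47^2 ≡ 224 (mod 397)
47^3 ≡ 206 (mod 397)
47^4 ≡ 154 (mod 397)
47^6 ≡ 354 (mod 397)
47^9 ≡ 273 (mod 397)
47^11 ≡ 14 (mod 397)
47^12 ≡ 261 (mod 397)
47^18 ≡ 290 (mod 397)
47^22 ≡ 196 (mod 397)
47^33 ≡ 362 (mod 397)
47^36 ≡ 333 (mod 397)
47^44 ≡ 304 (mod 397)
47^66 ≡ 34 (mod 397)
47^99 ≡ 1 (mod 397) ✓
The smallest such exponent is 99, so the order of 47 is 99.

99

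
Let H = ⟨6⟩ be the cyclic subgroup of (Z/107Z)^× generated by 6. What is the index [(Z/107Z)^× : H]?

ord(6) | φ(107) = 107 − 1 = 106 = 2 · 53.
Divisors of 106: 1, 2, 53, 106.
Test each divisor d:
6^1 ≡ 6
6^2 ≡ 36
6^53 ≡ 106
6^106 ≡ 1
The order of 6 is 106, so the subgroup it generates has 106 elements.
The index is φ(107) / ord(6) = 106 / 106 = 1.

1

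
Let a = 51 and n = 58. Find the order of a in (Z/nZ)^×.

14

ord(51) | φ(58) = φ(2)·φ(29) = 1·28 = 28 = 2^2 · 7.
Divisors of 28: 1, 2, 4, 7, 14, 28.
Evaluate successive powers at the divisors of 28:
51^1 ≡ 51 (mod 58)
51^2 ≡ 49 (mod 58)
51^4 ≡ 23 (mod 58)
51^7 ≡ 57 (mod 58)
51^14 ≡ 1 (mod 58) ✓
Therefore the multiplicative order of 51 modulo 58 is 14.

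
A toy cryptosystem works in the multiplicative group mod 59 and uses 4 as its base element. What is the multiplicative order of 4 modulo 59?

The order of 4 must divide φ(59) = 59 − 1 = 58 = 2 · 29.
Divisors of 58: 1, 2, 29, 58.
Check 4^d mod 59 for each divisor in increasing order:
4^1 ≡ 4 (mod 59)
4^2 ≡ 16 (mod 59)
4^29 ≡ 1 (mod 59) ✓
So ord_59(4) = 29.

29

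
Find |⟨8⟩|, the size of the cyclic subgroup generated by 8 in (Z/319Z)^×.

Since 8 ∈ (Z/319Z)^×, its order divides φ(319) = φ(11·29) = (11−1)·(29−1) = 10·28 = 280 = 2^3 · 5 · 7.
Divisors of 280: 1, 2, 4, 5, 7, 8, 10, 14, 20, 28, 35, 40, 56, 70, 140, 280.
Evaluate successive powers at the divisors of 280:
8^1 ≡ 8 (mod 319)
8^2 ≡ 64 (mod 319)
8^4 ≡ 268 (mod 319)
8^5 ≡ 230 (mod 319)
8^7 ≡ 46 (mod 319)
8^8 ≡ 49 (mod 319)
8^10 ≡ 265 (mod 319)
8^14 ≡ 202 (mod 319)
8^20 ≡ 45 (mod 319)
8^28 ≡ 291 (mod 319)
8^35 ≡ 307 (mod 319)
8^40 ≡ 111 (mod 319)
8^56 ≡ 146 (mod 319)
8^70 ≡ 144 (mod 319)
8^140 ≡ 1 (mod 319) ✓
Therefore the multiplicative order of 8 modulo 319 is 140.

140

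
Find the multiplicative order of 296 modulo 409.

408

The order of 296 must divide φ(409) = 409 − 1 = 408 = 2^3 · 3 · 17.
Divisors of 408: 1, 2, 3, 4, 6, 8, 12, 17, 24, 34, 51, 68, 102, 136, 204, 408.
Test each divisor d:
296^1 ≡ 296 (mod 409)
296^2 ≡ 90 (mod 409)
296^3 ≡ 55 (mod 409)
296^4 ≡ 329 (mod 409)
296^6 ≡ 162 (mod 409)
296^8 ≡ 265 (mod 409)
296^12 ≡ 68 (mod 409)
296^17 ≡ 402 (mod 409)
296^24 ≡ 125 (mod 409)
296^34 ≡ 49 (mod 409)
296^51 ≡ 66 (mod 409)
296^68 ≡ 356 (mod 409)
296^102 ≡ 266 (mod 409)
296^136 ≡ 355 (mod 409)
296^204 ≡ 408 (mod 409)
296^408 ≡ 1 (mod 409) ✓
So ord_409(296) = 408.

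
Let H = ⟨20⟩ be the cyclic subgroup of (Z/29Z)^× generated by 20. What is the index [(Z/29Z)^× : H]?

The order of 20 must divide φ(29) = 29 − 1 = 28 = 2^2 · 7.
Divisors of 28: 1, 2, 4, 7, 14, 28.
Test each divisor d:
20^1 ≡ 20 (mod 29)
20^2 ≡ 23 (mod 29)
20^4 ≡ 7 (mod 29)
20^7 ≡ 1 (mod 29) ✓
The order of 20 is 7, so the subgroup it generates has 7 elements.
The index is φ(29) / ord(20) = 28 / 7 = 4.

4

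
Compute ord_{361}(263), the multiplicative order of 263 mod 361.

The order of 263 must divide φ(361) = φ(19^2) = 19·(19−1) = 342 = 2 · 3^2 · 19.
Divisors of 342: 1, 2, 3, 6, 9, 18, 19, 38, 57, 114, 171, 342.
Test each divisor d:
263^1 ≡ 263 (mod 361)
263^2 ≡ 218 (mod 361)
263^3 ≡ 296 (mod 361)
263^6 ≡ 254 (mod 361)
263^9 ≡ 96 (mod 361)
263^18 ≡ 191 (mod 361)
263^19 ≡ 54 (mod 361)
263^38 ≡ 28 (mod 361)
263^57 ≡ 68 (mod 361)
263^114 ≡ 292 (mod 361)
263^171 ≡ 1 (mod 361) ✓
Therefore the multiplicative order of 263 modulo 361 is 171.

171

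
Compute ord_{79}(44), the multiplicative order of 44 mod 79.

39

The order of 44 must divide φ(79) = 79 − 1 = 78 = 2 · 3 · 13.
Divisors of 78: 1, 2, 3, 6, 13, 26, 39, 78.
Evaluate successive powers at the divisors of 78:
44^1 ≡ 44
44^2 ≡ 40
44^3 ≡ 22
44^6 ≡ 10
44^13 ≡ 55
44^26 ≡ 23
44^39 ≡ 1
Therefore the multiplicative order of 44 modulo 79 is 39.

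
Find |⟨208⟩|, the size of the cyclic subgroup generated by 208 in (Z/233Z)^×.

116

ord(208) | φ(233) = 233 − 1 = 232 = 2^3 · 29.
Divisors of 232: 1, 2, 4, 8, 29, 58, 116, 232.
Evaluate successive powers at the divisors of 232:
208^1 ≡ 208
208^2 ≡ 159
208^4 ≡ 117
208^8 ≡ 175
208^29 ≡ 89
208^58 ≡ 232
208^116 ≡ 1
So ord_233(208) = 116.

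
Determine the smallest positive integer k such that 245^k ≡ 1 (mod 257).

By Lagrange's theorem, ord_257(245) divides φ(257) = 257 − 1 = 256 = 2^8.
Divisors of 256: 1, 2, 4, 8, 16, 32, 64, 128, 256.
Check 245^d mod 257 for each divisor in increasing order:
245^1 ≡ 245 (mod 257)
245^2 ≡ 144 (mod 257)
245^4 ≡ 176 (mod 257)
245^8 ≡ 136 (mod 257)
245^16 ≡ 249 (mod 257)
245^32 ≡ 64 (mod 257)
245^64 ≡ 241 (mod 257)
245^128 ≡ 256 (mod 257)
245^256 ≡ 1 (mod 257) ✓
So ord_257(245) = 256.

256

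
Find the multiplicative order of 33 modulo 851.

198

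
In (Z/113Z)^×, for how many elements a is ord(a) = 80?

φ(113) = 113 − 1 = 112 = 2^4 · 7.
(Z/113Z)^× is cyclic (|G| = 112); a cyclic group of order m has exactly φ(d) elements of each order d | m, and none otherwise.
Since 80 ∤ 112, the count is 0.

0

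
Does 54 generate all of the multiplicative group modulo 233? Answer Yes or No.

Yes

φ(233) = 233 − 1 = 232 = 2^3 · 29.
An element g generates (Z/233Z)^× iff g^(232/q) ≢ 1 (mod 233) for each prime q ∈ {2, 29}.
54^116 ≡ 232 (mod 233)  [q = 2: ≢ 1 ✓]
54^8 ≡ 19 (mod 233)  [q = 29: ≢ 1 ✓]
Every test exponent gives a nontrivial residue, hence 54 generates the full group.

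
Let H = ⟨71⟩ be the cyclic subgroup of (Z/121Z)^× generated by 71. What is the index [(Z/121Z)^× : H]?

The order of 71 must divide φ(121) = φ(11^2) = 11·(11−1) = 110 = 2 · 5 · 11.
Divisors of 110: 1, 2, 5, 10, 11, 22, 55, 110.
Evaluate successive powers at the divisors of 110:
71^1 ≡ 71
71^2 ≡ 80
71^5 ≡ 45
71^10 ≡ 89
71^11 ≡ 27
71^22 ≡ 3
71^55 ≡ 1
Thus |⟨71⟩| = ord(71) = 55.
The index is φ(121) / ord(71) = 110 / 55 = 2.

2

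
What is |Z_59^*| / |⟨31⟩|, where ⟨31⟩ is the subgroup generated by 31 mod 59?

The order of 31 must divide φ(59) = 59 − 1 = 58 = 2 · 29.
Divisors of 58: 1, 2, 29, 58.
Compute 31^d (mod 59) for the divisors d until we hit 1:
31^1 ≡ 31 (mod 59)
31^2 ≡ 17 (mod 59)
31^29 ≡ 58 (mod 59)
31^58 ≡ 1 (mod 59) ✓
So ord_59(31) = 58, hence |⟨31⟩| = 58.
The index is φ(59) / ord(31) = 58 / 58 = 1.

1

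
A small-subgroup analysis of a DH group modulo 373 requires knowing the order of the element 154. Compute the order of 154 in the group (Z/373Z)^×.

31

Since 154 ∈ (Z/373Z)^×, its order divides φ(373) = 373 − 1 = 372 = 2^2 · 3 · 31.
Divisors of 372: 1, 2, 3, 4, 6, 12, 31, 62, 93, 124, 186, 372.
Evaluate successive powers at the divisors of 372:
154^1 ≡ 154
154^2 ≡ 217
154^3 ≡ 221
154^4 ≡ 91
154^6 ≡ 351
154^12 ≡ 111
154^31 ≡ 1
Hence ord(154) = 31.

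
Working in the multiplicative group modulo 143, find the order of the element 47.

20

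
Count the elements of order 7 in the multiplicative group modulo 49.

6

φ(49) = φ(7^2) = 7·(7−1) = 42 = 2 · 3 · 7.
In a cyclic group of order 42, there are φ(d) elements of order d for each divisor d of 42, and zero for non-divisors.
7 | 42, and φ(7) = 7 − 1 = 6.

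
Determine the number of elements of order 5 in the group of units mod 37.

0

φ(37) = 37 − 1 = 36 = 2^2 · 3^2.
(Z/37Z)^× is cyclic (|G| = 36); a cyclic group of order m has exactly φ(d) elements of each order d | m, and none otherwise.
Since 5 ∤ 36, the count is 0.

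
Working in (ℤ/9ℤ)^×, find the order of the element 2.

By Lagrange's theorem, ord_9(2) divides φ(9) = φ(3^2) = 3·(3−1) = 6 = 2 · 3.
Divisors of 6: 1, 2, 3, 6.
Compute 2^d (mod 9) for the divisors d until we hit 1:
2^1 ≡ 2
2^2 ≡ 4
2^3 ≡ 8
2^6 ≡ 1
Therefore the multiplicative order of 2 modulo 9 is 6.

6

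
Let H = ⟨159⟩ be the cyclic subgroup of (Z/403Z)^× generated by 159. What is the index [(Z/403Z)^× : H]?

24

ord(159) | φ(403) = φ(13·31) = (13−1)·(31−1) = 12·30 = 360 = 2^3 · 3^2 · 5.
Divisors of 360: 1, 2, 3, 4, 5, 6, 8, 9, 10, 12, 15, 18, 20, 24, 30, 36, 40, 45, 60, 72, 90, 120, 180, 360.
Check 159^d mod 403 for each divisor in increasing order:
159^1 ≡ 159 (mod 403)
159^2 ≡ 295 (mod 403)
159^3 ≡ 157 (mod 403)
159^4 ≡ 380 (mod 403)
159^5 ≡ 373 (mod 403)
159^6 ≡ 66 (mod 403)
159^8 ≡ 126 (mod 403)
159^9 ≡ 287 (mod 403)
159^10 ≡ 94 (mod 403)
159^12 ≡ 326 (mod 403)
159^15 ≡ 1 (mod 403) ✓
Thus |⟨159⟩| = ord(159) = 15.
[(Z/403Z)^× : ⟨159⟩] = 360/15 = 24.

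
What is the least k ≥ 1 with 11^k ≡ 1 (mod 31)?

By Lagrange's theorem, ord_31(11) divides φ(31) = 31 − 1 = 30 = 2 · 3 · 5.
Divisors of 30: 1, 2, 3, 5, 6, 10, 15, 30.
Compute 11^d (mod 31) for the divisors d until we hit 1:
11^1 ≡ 11 (mod 31)
11^2 ≡ 28 (mod 31)
11^3 ≡ 29 (mod 31)
11^5 ≡ 6 (mod 31)
11^6 ≡ 4 (mod 31)
11^10 ≡ 5 (mod 31)
11^15 ≡ 30 (mod 31)
11^30 ≡ 1 (mod 31) ✓
The smallest such exponent is 30, so the order of 11 is 30.

30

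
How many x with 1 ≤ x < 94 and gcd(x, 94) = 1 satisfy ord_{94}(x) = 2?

1

φ(94) = φ(2)·φ(47) = 1·46 = 46 = 2 · 23.
In a cyclic group of order 46, there are φ(d) elements of order d for each divisor d of 46, and zero for non-divisors.
2 | 46, and φ(2) = 2 − 1 = 1.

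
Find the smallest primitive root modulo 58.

3

φ(58) = φ(2)·φ(29) = 1·28 = 28 = 2^2 · 7.
g is a primitive root iff g^(28/q) ≢ 1 (mod 58) for each prime q ∈ {2, 7}.
g = 2: gcd(2, 58) = 2 > 1, not a unit — skip.
g = 3: 3^14 ≡ 57; 3^4 ≡ 23 — none is 1, so 3 is a primitive root.
So 3 is the smallest generator of (Z/58Z)^×.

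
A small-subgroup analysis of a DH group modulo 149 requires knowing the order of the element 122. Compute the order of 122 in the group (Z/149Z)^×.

Since 122 ∈ (Z/149Z)^×, its order divides φ(149) = 149 − 1 = 148 = 2^2 · 37.
Divisors of 148: 1, 2, 4, 37, 74, 148.
Evaluate successive powers at the divisors of 148:
122^1 ≡ 122 (mod 149)
122^2 ≡ 133 (mod 149)
122^4 ≡ 107 (mod 149)
122^37 ≡ 44 (mod 149)
122^74 ≡ 148 (mod 149)
122^148 ≡ 1 (mod 149) ✓
Therefore the multiplicative order of 122 modulo 149 is 148.

148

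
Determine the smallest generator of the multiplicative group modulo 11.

2

φ(11) = 11 − 1 = 10 = 2 · 5.
Test candidates g = 2, 3, … against the prime factors q ∈ {2, 5} of φ(11): g is a generator iff g^(10/q) ≢ 1 for every such q.
g = 2: 2^5 ≡ 10; 2^2 ≡ 4 — none is 1, so 2 is a primitive root.
So 2 is the smallest generator of (Z/11Z)^×.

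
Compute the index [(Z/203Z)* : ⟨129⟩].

By Lagrange's theorem, ord_203(129) divides φ(203) = φ(7·29) = (7−1)·(29−1) = 6·28 = 168 = 2^3 · 3 · 7.
Divisors of 168: 1, 2, 3, 4, 6, 7, 8, 12, 14, 21, 24, 28, 42, 56, 84, 168.
Check 129^d mod 203 for each divisor in increasing order:
129^1 ≡ 129
129^2 ≡ 198
129^3 ≡ 167
129^4 ≡ 25
129^6 ≡ 78
129^7 ≡ 115
129^8 ≡ 16
129^12 ≡ 197
129^14 ≡ 30
129^21 ≡ 202
129^24 ≡ 36
129^28 ≡ 88
129^42 ≡ 1
So ord_203(129) = 42, hence |⟨129⟩| = 42.
Index = |(Z/203Z)^×| / |⟨129⟩| = 168 / 42 = 4.

4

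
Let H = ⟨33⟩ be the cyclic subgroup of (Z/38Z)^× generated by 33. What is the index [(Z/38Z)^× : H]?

1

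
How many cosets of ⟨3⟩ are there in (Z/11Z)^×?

Since 3 ∈ (Z/11Z)^×, its order divides φ(11) = 11 − 1 = 10 = 2 · 5.
Divisors of 10: 1, 2, 5, 10.
Check 3^d mod 11 for each divisor in increasing order:
3^1 ≡ 3 (mod 11)
3^2 ≡ 9 (mod 11)
3^5 ≡ 1 (mod 11) ✓
The order of 3 is 5, so the subgroup it generates has 5 elements.
The index is φ(11) / ord(3) = 10 / 5 = 2.

2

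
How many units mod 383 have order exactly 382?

φ(383) = 383 − 1 = 382 = 2 · 191.
(Z/383Z)^× is cyclic (|G| = 382); a cyclic group of order m has exactly φ(d) elements of each order d | m, and none otherwise.
382 = 2 · 191 divides 382, and φ(382) = 190.

190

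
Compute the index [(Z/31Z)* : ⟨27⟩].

Since 27 ∈ (Z/31Z)^×, its order divides φ(31) = 31 − 1 = 30 = 2 · 3 · 5.
Divisors of 30: 1, 2, 3, 5, 6, 10, 15, 30.
Evaluate successive powers at the divisors of 30:
27^1 ≡ 27 (mod 31)
27^2 ≡ 16 (mod 31)
27^3 ≡ 29 (mod 31)
27^5 ≡ 30 (mod 31)
27^6 ≡ 4 (mod 31)
27^10 ≡ 1 (mod 31) ✓
The order of 27 is 10, so the subgroup it generates has 10 elements.
Index = |(Z/31Z)^×| / |⟨27⟩| = 30 / 10 = 3.

3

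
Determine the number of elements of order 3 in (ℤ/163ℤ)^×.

2

φ(163) = 163 − 1 = 162 = 2 · 3^4.
(Z/163Z)^× is cyclic (|G| = 162); a cyclic group of order m has exactly φ(d) elements of each order d | m, and none otherwise.
3 | 162, and φ(3) = 3 − 1 = 2.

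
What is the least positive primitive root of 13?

2

φ(13) = 13 − 1 = 12 = 2^2 · 3.
Test candidates g = 2, 3, … against the prime factors q ∈ {2, 3} of φ(13): g is a generator iff g^(12/q) ≢ 1 for every such q.
g = 2: 2^6 ≡ 12; 2^4 ≡ 3 — none is 1, so 2 is a primitive root.
The smallest primitive root modulo 13 is 2.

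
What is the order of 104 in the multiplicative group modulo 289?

136

By Lagrange's theorem, ord_289(104) divides φ(289) = φ(17^2) = 17·(17−1) = 272 = 2^4 · 17.
Divisors of 272: 1, 2, 4, 8, 16, 17, 34, 68, 136, 272.
Compute 104^d (mod 289) for the divisors d until we hit 1:
104^1 ≡ 104 (mod 289)
104^2 ≡ 123 (mod 289)
104^4 ≡ 101 (mod 289)
104^8 ≡ 86 (mod 289)
104^16 ≡ 171 (mod 289)
104^17 ≡ 155 (mod 289)
104^34 ≡ 38 (mod 289)
104^68 ≡ 288 (mod 289)
104^136 ≡ 1 (mod 289) ✓
Hence ord(104) = 136.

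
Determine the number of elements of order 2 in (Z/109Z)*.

φ(109) = 109 − 1 = 108 = 2^2 · 3^3.
In a cyclic group of order 108, there are φ(d) elements of order d for each divisor d of 108, and zero for non-divisors.
2 | 108, and φ(2) = 2 − 1 = 1.

1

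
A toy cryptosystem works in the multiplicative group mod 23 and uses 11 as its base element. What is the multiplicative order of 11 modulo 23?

22

By Lagrange's theorem, ord_23(11) divides φ(23) = 23 − 1 = 22 = 2 · 11.
Divisors of 22: 1, 2, 11, 22.
Check 11^d mod 23 for each divisor in increasing order:
11^1 ≡ 11
11^2 ≡ 6
11^11 ≡ 22
11^22 ≡ 1
So ord_23(11) = 22.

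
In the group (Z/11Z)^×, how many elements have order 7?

0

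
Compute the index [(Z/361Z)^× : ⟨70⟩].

ord(70) | φ(361) = φ(19^2) = 19·(19−1) = 342 = 2 · 3^2 · 19.
Divisors of 342: 1, 2, 3, 6, 9, 18, 19, 38, 57, 114, 171, 342.
Test each divisor d:
70^1 ≡ 70
70^2 ≡ 207
70^3 ≡ 50
70^6 ≡ 334
70^9 ≡ 94
70^18 ≡ 172
70^19 ≡ 127
70^38 ≡ 245
70^57 ≡ 69
70^114 ≡ 68
70^171 ≡ 360
70^342 ≡ 1
The order of 70 is 342, so the subgroup it generates has 342 elements.
Index = |(Z/361Z)^×| / |⟨70⟩| = 342 / 342 = 1.

1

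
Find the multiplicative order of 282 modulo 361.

171

Since 282 ∈ (Z/361Z)^×, its order divides φ(361) = φ(19^2) = 19·(19−1) = 342 = 2 · 3^2 · 19.
Divisors of 342: 1, 2, 3, 6, 9, 18, 19, 38, 57, 114, 171, 342.
Evaluate successive powers at the divisors of 342:
282^1 ≡ 282 (mod 361)
282^2 ≡ 104 (mod 361)
282^3 ≡ 87 (mod 361)
282^6 ≡ 349 (mod 361)
282^9 ≡ 39 (mod 361)
282^18 ≡ 77 (mod 361)
282^19 ≡ 54 (mod 361)
282^38 ≡ 28 (mod 361)
282^57 ≡ 68 (mod 361)
282^114 ≡ 292 (mod 361)
282^171 ≡ 1 (mod 361) ✓
So ord_361(282) = 171.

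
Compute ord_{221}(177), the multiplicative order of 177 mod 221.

16

The order of 177 must divide φ(221) = φ(13·17) = (13−1)·(17−1) = 12·16 = 192 = 2^6 · 3.
Divisors of 192: 1, 2, 3, 4, 6, 8, 12, 16, 24, 32, 48, 64, 96, 192.
Check 177^d mod 221 for each divisor in increasing order:
177^1 ≡ 177 (mod 221)
177^2 ≡ 168 (mod 221)
177^3 ≡ 122 (mod 221)
177^4 ≡ 157 (mod 221)
177^6 ≡ 77 (mod 221)
177^8 ≡ 118 (mod 221)
177^12 ≡ 183 (mod 221)
177^16 ≡ 1 (mod 221) ✓
The smallest such exponent is 16, so the order of 177 is 16.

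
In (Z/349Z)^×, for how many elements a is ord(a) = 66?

0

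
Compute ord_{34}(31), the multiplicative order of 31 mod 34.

16

Since 31 ∈ (Z/34Z)^×, its order divides φ(34) = φ(2)·φ(17) = 1·16 = 16 = 2^4.
Divisors of 16: 1, 2, 4, 8, 16.
Test each divisor d:
31^1 ≡ 31 (mod 34)
31^2 ≡ 9 (mod 34)
31^4 ≡ 13 (mod 34)
31^8 ≡ 33 (mod 34)
31^16 ≡ 1 (mod 34) ✓
Therefore the multiplicative order of 31 modulo 34 is 16.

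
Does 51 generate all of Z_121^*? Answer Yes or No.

φ(121) = φ(11^2) = 11·(11−1) = 110 = 2 · 5 · 11.
Test 51^(110/q) mod 121 for each prime factor q of 110:
51^55 ≡ 120 (mod 121)  [q = 2: ≢ 1 ✓]
51^22 ≡ 27 (mod 121)  [q = 5: ≢ 1 ✓]
51^10 ≡ 34 (mod 121)  [q = 11: ≢ 1 ✓]
None equal 1, so ord_121(51) = 110: 51 is a primitive root.

Yes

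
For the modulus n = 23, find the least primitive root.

φ(23) = 23 − 1 = 22 = 2 · 11.
g is a primitive root iff g^(22/q) ≢ 1 (mod 23) for each prime q ∈ {2, 11}.
g = 2: 2^11 ≡ 1 — hits 1, so not a primitive root.
g = 3: 3^11 ≡ 1 — hits 1, so not a primitive root.
g = 4: 4^11 ≡ 1 — hits 1, so not a primitive root.
g = 5: 5^11 ≡ 22; 5^2 ≡ 2 — none is 1, so 5 is a primitive root.
Hence the least primitive root of 23 is 5.

5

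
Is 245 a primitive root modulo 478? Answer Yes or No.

φ(478) = φ(2)·φ(239) = 1·238 = 238 = 2 · 7 · 17.
An element g generates (Z/478Z)^× iff g^(238/q) ≢ 1 (mod 478) for each prime q ∈ {2, 7, 17}.
245^119 ≡ 1 (mod 478)  [q = 2: ≡ 1 ✗]
245^34 ≡ 1 (mod 478)  [q = 7: ≡ 1 ✗]
245^14 ≡ 187 (mod 478)  [q = 17: ≢ 1 ✓]
The check at q = 2 fails, so 245 generates a proper subgroup.

No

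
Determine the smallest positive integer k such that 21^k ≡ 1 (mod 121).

22

ord(21) | φ(121) = φ(11^2) = 11·(11−1) = 110 = 2 · 5 · 11.
Divisors of 110: 1, 2, 5, 10, 11, 22, 55, 110.
Test each divisor d:
21^1 ≡ 21 (mod 121)
21^2 ≡ 78 (mod 121)
21^5 ≡ 109 (mod 121)
21^10 ≡ 23 (mod 121)
21^11 ≡ 120 (mod 121)
21^22 ≡ 1 (mod 121) ✓
Hence ord(21) = 22.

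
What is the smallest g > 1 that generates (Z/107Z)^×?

2

φ(107) = 107 − 1 = 106 = 2 · 53.
g is a primitive root iff g^(106/q) ≢ 1 (mod 107) for each prime q ∈ {2, 53}.
g = 2: 2^53 ≡ 106; 2^2 ≡ 4 — none is 1, so 2 is a primitive root.
So 2 is the smallest generator of (Z/107Z)^×.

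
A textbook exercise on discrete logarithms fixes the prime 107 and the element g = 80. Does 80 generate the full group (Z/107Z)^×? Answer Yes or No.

φ(107) = 107 − 1 = 106 = 2 · 53.
An element g generates (Z/107Z)^× iff g^(106/q) ≢ 1 (mod 107) for each prime q ∈ {2, 53}.
80^53 ≡ 106 (mod 107)  [q = 2: ≢ 1 ✓]
80^2 ≡ 87 (mod 107)  [q = 53: ≢ 1 ✓]
All checks pass, so 80 has order 106 and is a primitive root modulo 107.

Yes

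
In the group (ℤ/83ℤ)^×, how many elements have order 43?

0

φ(83) = 83 − 1 = 82 = 2 · 41.
(Z/83Z)^× is cyclic (|G| = 82); a cyclic group of order m has exactly φ(d) elements of each order d | m, and none otherwise.
Since 43 ∤ 82, the count is 0.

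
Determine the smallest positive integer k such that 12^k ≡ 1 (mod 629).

ord(12) | φ(629) = φ(17·37) = (17−1)·(37−1) = 16·36 = 576 = 2^6 · 3^2.
Divisors of 576: 1, 2, 3, 4, 6, 8, 9, 12, 16, 18, 24, 32, 36, 48, 64, 72, 96, 144, 192, 288, 576.
Test each divisor d:
12^1 ≡ 12
12^2 ≡ 144
12^3 ≡ 470
12^4 ≡ 608
12^6 ≡ 121
12^8 ≡ 441
12^9 ≡ 260
12^12 ≡ 174
12^16 ≡ 120
12^18 ≡ 297
12^24 ≡ 84
12^32 ≡ 562
12^36 ≡ 149
12^48 ≡ 137
12^64 ≡ 86
12^72 ≡ 186
12^96 ≡ 528
12^144 ≡ 1
Therefore the multiplicative order of 12 modulo 629 is 144.

144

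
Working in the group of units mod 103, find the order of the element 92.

The order of 92 must divide φ(103) = 103 − 1 = 102 = 2 · 3 · 17.
Divisors of 102: 1, 2, 3, 6, 17, 34, 51, 102.
Evaluate successive powers at the divisors of 102:
92^1 ≡ 92 (mod 103)
92^2 ≡ 18 (mod 103)
92^3 ≡ 8 (mod 103)
92^6 ≡ 64 (mod 103)
92^17 ≡ 46 (mod 103)
92^34 ≡ 56 (mod 103)
92^51 ≡ 1 (mod 103) ✓
Therefore the multiplicative order of 92 modulo 103 is 51.

51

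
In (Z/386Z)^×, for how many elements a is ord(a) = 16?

8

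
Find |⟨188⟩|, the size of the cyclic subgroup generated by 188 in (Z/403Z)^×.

60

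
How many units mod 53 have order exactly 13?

φ(53) = 53 − 1 = 52 = 2^2 · 13.
Since (Z/53Z)^× is cyclic of order 52, the number of elements of order d is φ(d) when d | 52 and 0 otherwise.
13 | 52, and φ(13) = 13 − 1 = 12.

12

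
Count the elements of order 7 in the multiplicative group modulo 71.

6

φ(71) = 71 − 1 = 70 = 2 · 5 · 7.
Since (Z/71Z)^× is cyclic of order 70, the number of elements of order d is φ(d) when d | 70 and 0 otherwise.
7 | 70, and φ(7) = 7 − 1 = 6.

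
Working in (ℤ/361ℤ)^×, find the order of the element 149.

171

By Lagrange's theorem, ord_361(149) divides φ(361) = φ(19^2) = 19·(19−1) = 342 = 2 · 3^2 · 19.
Divisors of 342: 1, 2, 3, 6, 9, 18, 19, 38, 57, 114, 171, 342.
Evaluate successive powers at the divisors of 342:
149^1 ≡ 149 (mod 361)
149^2 ≡ 180 (mod 361)
149^3 ≡ 106 (mod 361)
149^6 ≡ 45 (mod 361)
149^9 ≡ 77 (mod 361)
149^18 ≡ 153 (mod 361)
149^19 ≡ 54 (mod 361)
149^38 ≡ 28 (mod 361)
149^57 ≡ 68 (mod 361)
149^114 ≡ 292 (mod 361)
149^171 ≡ 1 (mod 361) ✓
Therefore the multiplicative order of 149 modulo 361 is 171.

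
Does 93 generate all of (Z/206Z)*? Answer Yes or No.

No

φ(206) = φ(2)·φ(103) = 1·102 = 102 = 2 · 3 · 17.
An element g generates (Z/206Z)^× iff g^(102/q) ≢ 1 (mod 206) for each prime q ∈ {2, 3, 17}.
93^51 ≡ 1 (mod 206)  [q = 2: ≡ 1 ✗]
93^34 ≡ 1 (mod 206)  [q = 3: ≡ 1 ✗]
93^6 ≡ 179 (mod 206)  [q = 17: ≢ 1 ✓]
The check at q = 2 fails, so 93 generates a proper subgroup.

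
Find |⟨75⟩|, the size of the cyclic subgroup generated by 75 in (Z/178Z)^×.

ord(75) | φ(178) = φ(2)·φ(89) = 1·88 = 88 = 2^3 · 11.
Divisors of 88: 1, 2, 4, 8, 11, 22, 44, 88.
Evaluate successive powers at the divisors of 88:
75^1 ≡ 75
75^2 ≡ 107
75^4 ≡ 57
75^8 ≡ 45
75^11 ≡ 141
75^22 ≡ 123
75^44 ≡ 177
75^88 ≡ 1
Hence ord(75) = 88.

88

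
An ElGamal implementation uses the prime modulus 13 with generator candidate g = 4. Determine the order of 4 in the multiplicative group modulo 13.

6

The order of 4 must divide φ(13) = 13 − 1 = 12 = 2^2 · 3.
Divisors of 12: 1, 2, 3, 4, 6, 12.
Test each divisor d:
4^1 ≡ 4 (mod 13)
4^2 ≡ 3 (mod 13)
4^3 ≡ 12 (mod 13)
4^4 ≡ 9 (mod 13)
4^6 ≡ 1 (mod 13) ✓
The smallest such exponent is 6, so the order of 4 is 6.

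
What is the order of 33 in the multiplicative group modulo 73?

72

ord(33) | φ(73) = 73 − 1 = 72 = 2^3 · 3^2.
Divisors of 72: 1, 2, 3, 4, 6, 8, 9, 12, 18, 24, 36, 72.
Check 33^d mod 73 for each divisor in increasing order:
33^1 ≡ 33 (mod 73)
33^2 ≡ 67 (mod 73)
33^3 ≡ 21 (mod 73)
33^4 ≡ 36 (mod 73)
33^6 ≡ 3 (mod 73)
33^8 ≡ 55 (mod 73)
33^9 ≡ 63 (mod 73)
33^12 ≡ 9 (mod 73)
33^18 ≡ 27 (mod 73)
33^24 ≡ 8 (mod 73)
33^36 ≡ 72 (mod 73)
33^72 ≡ 1 (mod 73) ✓
The smallest such exponent is 72, so the order of 33 is 72.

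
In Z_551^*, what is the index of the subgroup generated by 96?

Since 96 ∈ (Z/551Z)^×, its order divides φ(551) = φ(19·29) = (19−1)·(29−1) = 18·28 = 504 = 2^3 · 3^2 · 7.
Divisors of 504: 1, 2, 3, 4, 6, 7, 8, 9, 12, 14, 18, 21, 24, 28, 36, 42, 56, 63, 72, 84, 126, 168, 252, 504.
Check 96^d mod 551 for each divisor in increasing order:
96^1 ≡ 96 (mod 551)
96^2 ≡ 400 (mod 551)
96^3 ≡ 381 (mod 551)
96^4 ≡ 210 (mod 551)
96^6 ≡ 248 (mod 551)
96^7 ≡ 115 (mod 551)
96^8 ≡ 20 (mod 551)
96^9 ≡ 267 (mod 551)
96^12 ≡ 343 (mod 551)
96^14 ≡ 1 (mod 551) ✓
The order of 96 is 14, so the subgroup it generates has 14 elements.
The index is φ(551) / ord(96) = 504 / 14 = 36.

36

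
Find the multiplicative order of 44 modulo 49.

The order of 44 must divide φ(49) = φ(7^2) = 7·(7−1) = 42 = 2 · 3 · 7.
Divisors of 42: 1, 2, 3, 6, 7, 14, 21, 42.
Check 44^d mod 49 for each divisor in increasing order:
44^1 ≡ 44 (mod 49)
44^2 ≡ 25 (mod 49)
44^3 ≡ 22 (mod 49)
44^6 ≡ 43 (mod 49)
44^7 ≡ 30 (mod 49)
44^14 ≡ 18 (mod 49)
44^21 ≡ 1 (mod 49) ✓
Hence ord(44) = 21.

21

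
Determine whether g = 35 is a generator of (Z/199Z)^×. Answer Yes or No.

No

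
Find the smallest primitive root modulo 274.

3

φ(274) = φ(2)·φ(137) = 1·136 = 136 = 2^3 · 17.
g is a primitive root iff g^(136/q) ≢ 1 (mod 274) for each prime q ∈ {2, 17}.
g = 2: gcd(2, 274) = 2 > 1, not a unit — skip.
g = 3: 3^68 ≡ 273; 3^8 ≡ 259 — none is 1, so 3 is a primitive root.
So 3 is the smallest generator of (Z/274Z)^×.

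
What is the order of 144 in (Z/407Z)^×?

9

By Lagrange's theorem, ord_407(144) divides φ(407) = φ(11·37) = (11−1)·(37−1) = 10·36 = 360 = 2^3 · 3^2 · 5.
Divisors of 360: 1, 2, 3, 4, 5, 6, 8, 9, 10, 12, 15, 18, 20, 24, 30, 36, 40, 45, 60, 72, 90, 120, 180, 360.
Check 144^d mod 407 for each divisor in increasing order:
144^1 ≡ 144
144^2 ≡ 386
144^3 ≡ 232
144^4 ≡ 34
144^5 ≡ 12
144^6 ≡ 100
144^8 ≡ 342
144^9 ≡ 1
So ord_407(144) = 9.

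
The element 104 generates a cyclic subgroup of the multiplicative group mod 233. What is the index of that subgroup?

2

The order of 104 must divide φ(233) = 233 − 1 = 232 = 2^3 · 29.
Divisors of 232: 1, 2, 4, 8, 29, 58, 116, 232.
Evaluate successive powers at the divisors of 232:
104^1 ≡ 104
104^2 ≡ 98
104^4 ≡ 51
104^8 ≡ 38
104^29 ≡ 89
104^58 ≡ 232
104^116 ≡ 1
Thus |⟨104⟩| = ord(104) = 116.
Index = |(Z/233Z)^×| / |⟨104⟩| = 232 / 116 = 2.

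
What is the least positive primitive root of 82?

φ(82) = φ(2)·φ(41) = 1·40 = 40 = 2^3 · 5.
g is a primitive root iff g^(40/q) ≢ 1 (mod 82) for each prime q ∈ {2, 5}.
g = 2: gcd(2, 82) = 2 > 1, not a unit — skip.
g = 3: 3^20 ≡ 81; 3^8 ≡ 1 — hits 1, so not a primitive root.
g = 4: gcd(4, 82) = 2 > 1, not a unit — skip.
g = 5: 5^20 ≡ 1 — hits 1, so not a primitive root.
g = 6: gcd(6, 82) = 2 > 1, not a unit — skip.
g = 7: 7^20 ≡ 81; 7^8 ≡ 37 — none is 1, so 7 is a primitive root.
The smallest primitive root modulo 82 is 7.

7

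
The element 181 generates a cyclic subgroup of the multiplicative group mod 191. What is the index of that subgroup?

Since 181 ∈ (Z/191Z)^×, its order divides φ(191) = 191 − 1 = 190 = 2 · 5 · 19.
Divisors of 190: 1, 2, 5, 10, 19, 38, 95, 190.
Evaluate successive powers at the divisors of 190:
181^1 ≡ 181 (mod 191)
181^2 ≡ 100 (mod 191)
181^5 ≡ 84 (mod 191)
181^10 ≡ 180 (mod 191)
181^19 ≡ 7 (mod 191)
181^38 ≡ 49 (mod 191)
181^95 ≡ 190 (mod 191)
181^190 ≡ 1 (mod 191) ✓
So ord_191(181) = 190, hence |⟨181⟩| = 190.
The index is φ(191) / ord(181) = 190 / 190 = 1.

1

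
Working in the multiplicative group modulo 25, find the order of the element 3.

ord(3) | φ(25) = φ(5^2) = 5·(5−1) = 20 = 2^2 · 5.
Divisors of 20: 1, 2, 4, 5, 10, 20.
Test each divisor d:
3^1 ≡ 3 (mod 25)
3^2 ≡ 9 (mod 25)
3^4 ≡ 6 (mod 25)
3^5 ≡ 18 (mod 25)
3^10 ≡ 24 (mod 25)
3^20 ≡ 1 (mod 25) ✓
The smallest such exponent is 20, so the order of 3 is 20.

20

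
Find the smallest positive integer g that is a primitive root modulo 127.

φ(127) = 127 − 1 = 126 = 2 · 3^2 · 7.
Test candidates g = 2, 3, … against the prime factors q ∈ {2, 3, 7} of φ(127): g is a generator iff g^(126/q) ≢ 1 for every such q.
g = 2: 2^63 ≡ 1 — hits 1, so not a primitive root.
g = 3: 3^63 ≡ 126; 3^42 ≡ 107; 3^18 ≡ 4 — none is 1, so 3 is a primitive root.
Hence the least primitive root of 127 is 3.

3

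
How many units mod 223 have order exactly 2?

φ(223) = 223 − 1 = 222 = 2 · 3 · 37.
In a cyclic group of order 222, there are φ(d) elements of order d for each divisor d of 222, and zero for non-divisors.
2 | 222, and φ(2) = 2 − 1 = 1.

1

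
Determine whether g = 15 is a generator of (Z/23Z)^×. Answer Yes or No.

φ(23) = 23 − 1 = 22 = 2 · 11.
An element g generates (Z/23Z)^× iff g^(22/q) ≢ 1 (mod 23) for each prime q ∈ {2, 11}.
15^11 ≡ 22 (mod 23)  [q = 2: ≢ 1 ✓]
15^2 ≡ 18 (mod 23)  [q = 11: ≢ 1 ✓]
All checks pass, so 15 has order 22 and is a primitive root modulo 23.

Yes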